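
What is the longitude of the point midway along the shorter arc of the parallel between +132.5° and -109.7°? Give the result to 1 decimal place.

Signed shortest Δλ from +132.5° to -109.7° is +117.8°.
Midpoint longitude = +132.5° + (+117.8°)/2 = +132.5° + 58.9° = +191.4°.
Normalise into (−180°, 180°]: -168.6°.
(The naïve average (+132.5 + -109.7)/2 = 11.4° is on the wrong side of the globe.)

-168.6°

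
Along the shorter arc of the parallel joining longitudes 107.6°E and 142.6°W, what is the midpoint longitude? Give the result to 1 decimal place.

Signed shortest Δλ from +107.6° to -142.6° is +109.8°.
Midpoint longitude = +107.6° + (+109.8°)/2 = +107.6° + 54.9° = +162.5°.
(The naïve average (+107.6 + -142.6)/2 = -17.5° is on the wrong side of the globe.)

162.5°E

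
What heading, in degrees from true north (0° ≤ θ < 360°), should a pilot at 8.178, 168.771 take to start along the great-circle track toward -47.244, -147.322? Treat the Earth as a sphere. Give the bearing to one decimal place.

Δλ = -147.322 − 168.771 = -316.093°; wrapped into (−180°, 180°]: 43.907°.
θ = atan2( sin Δλ · cos φ₂ , cos φ₁ · sin φ₂ − sin φ₁ · cos φ₂ · cos Δλ )
  = atan2(0.47079, -0.79636) = 149.409° → normalised to [0°, 360°): 149.409°.

149.4°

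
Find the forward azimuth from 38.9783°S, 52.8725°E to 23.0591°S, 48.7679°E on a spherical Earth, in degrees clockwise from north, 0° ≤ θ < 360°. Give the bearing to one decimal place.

346.4°

Δλ = 48.7679 − 52.8725 = -4.1046°.
θ = atan2( sin Δλ · cos φ₂ , cos φ₁ · sin φ₂ − sin φ₁ · cos φ₂ · cos Δλ )
  = atan2(-0.06586, 0.27280) = -13.573° → normalised to [0°, 360°): 346.427°.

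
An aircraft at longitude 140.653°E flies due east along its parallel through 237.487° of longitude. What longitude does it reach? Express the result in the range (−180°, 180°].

Start at +140.653°; shift +237.487° → +378.140°.
+378.140° lies outside (−180°, 180°]; subtract 360° → +18.140°.

18.140°E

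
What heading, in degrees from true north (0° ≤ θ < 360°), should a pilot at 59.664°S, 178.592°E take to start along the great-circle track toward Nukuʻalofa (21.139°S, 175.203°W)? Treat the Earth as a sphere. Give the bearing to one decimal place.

Δλ = -175.203 − 178.592 = -353.795°; wrapped into (−180°, 180°]: 6.205°.
θ = atan2( sin Δλ · cos φ₂ , cos φ₁ · sin φ₂ − sin φ₁ · cos φ₂ · cos Δλ )
  = atan2(0.10081, 0.61814) = 9.263° → normalised to [0°, 360°): 9.263°.

9.3°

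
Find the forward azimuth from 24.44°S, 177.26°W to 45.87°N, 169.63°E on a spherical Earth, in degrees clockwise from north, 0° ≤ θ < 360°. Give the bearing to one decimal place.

Δλ = 169.63 − -177.26 = 346.89°; wrapped into (−180°, 180°]: -13.11°.
θ = atan2( sin Δλ · cos φ₂ , cos φ₁ · sin φ₂ − sin φ₁ · cos φ₂ · cos Δλ )
  = atan2(-0.15793, 0.93402) = -9.597° → normalised to [0°, 360°): 350.403°.

350.4°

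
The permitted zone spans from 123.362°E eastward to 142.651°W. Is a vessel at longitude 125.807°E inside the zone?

Yes

Band width going east from +123.362° to -142.651°: ((-142.651 − 123.362) mod 360) = 93.987°.
Offset of +125.807° east of the west edge: ((125.807 − 123.362) mod 360) = 2.445°.
2.445° ≤ 93.987° ⇒ inside.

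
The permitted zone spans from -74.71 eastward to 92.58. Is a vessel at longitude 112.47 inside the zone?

No

Band width going east from -74.71° to +92.58°: ((92.58 − -74.71) mod 360) = 167.29°.
Offset of +112.47° east of the west edge: ((112.47 − -74.71) mod 360) = 187.18°.
187.18° > 167.29° ⇒ outside.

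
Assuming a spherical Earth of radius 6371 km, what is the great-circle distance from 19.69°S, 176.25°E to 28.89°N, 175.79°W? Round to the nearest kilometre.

5469 km

Δλ = -175.79 − 176.25 = -352.04°; wrapped into (−180°, 180°]: 7.96°.
Δφ = 28.89 − -19.69 = 48.58°.
a = sin²(Δφ/2) + cos φ₁ · cos φ₂ · sin²(Δλ/2) = 0.173185.
c = 2·atan2(√a, √(1−a)) = 0.85842 rad → d = 6371·c ≈ 5469.02 km.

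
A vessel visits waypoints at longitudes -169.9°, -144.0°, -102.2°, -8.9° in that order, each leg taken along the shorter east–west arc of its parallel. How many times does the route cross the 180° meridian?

Leg 1: -169.9° → -144.0°, shortest Δλ = 25.9° (east) — does not cross 180°.
Leg 2: -144.0° → -102.2°, shortest Δλ = 41.8° (east) — does not cross 180°.
Leg 3: -102.2° → -8.9°, shortest Δλ = 93.3° (east) — does not cross 180°.
Total crossings: 0.

0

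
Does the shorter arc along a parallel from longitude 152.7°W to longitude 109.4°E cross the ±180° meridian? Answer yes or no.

Naïve |109.4 − -152.7| = 262.1° > 180°, so the shorter arc goes the other way round — across 180°.
Signed shortest Δλ = ((109.4 − -152.7 + 180) mod 360) − 180 = -97.9°.
Going west by 97.9° from -152.7° passes through 180° before reaching +109.4°.

Yes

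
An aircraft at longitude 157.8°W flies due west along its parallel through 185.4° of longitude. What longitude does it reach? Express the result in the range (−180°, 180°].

16.8°E

Start at -157.8°; shift −185.4° → -343.2°.
-343.2° lies outside (−180°, 180°]; add 360° → +16.8°.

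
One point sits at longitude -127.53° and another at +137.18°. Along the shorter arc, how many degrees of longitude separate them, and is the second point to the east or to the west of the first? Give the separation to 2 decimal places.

95.29° west

Raw difference: 137.18 − -127.53 = 264.71°.
Normalise into (−180°, 180°]: 264.71° − 360° = -95.29°.
Negative ⇒ the second point lies to the west; separation 95.29°.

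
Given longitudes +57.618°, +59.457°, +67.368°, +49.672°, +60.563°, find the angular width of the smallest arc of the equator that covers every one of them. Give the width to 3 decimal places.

Sort the longitudes: +49.672°, +57.618°, +59.457°, +60.563°, +67.368°.
Eastward gaps between consecutive values (wrapping around): 7.946°, 1.839°, 1.106°, 6.805°, 342.304°.
Largest gap = 342.304° ⇒ minimal covering band is its complement: 360° − 342.304° = 17.696°.
Band runs from +49.672° eastward to +67.368°.

17.696°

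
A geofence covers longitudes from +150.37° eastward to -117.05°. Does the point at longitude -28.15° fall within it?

Band width going east from +150.37° to -117.05°: ((-117.05 − 150.37) mod 360) = 92.58°.
Offset of -28.15° east of the west edge: ((-28.15 − 150.37) mod 360) = 181.48°.
181.48° > 92.58° ⇒ outside.

No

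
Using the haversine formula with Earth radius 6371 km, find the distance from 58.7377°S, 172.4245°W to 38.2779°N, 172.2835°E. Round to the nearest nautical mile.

5875 nmi

Δλ = 172.2835 − -172.4245 = 344.7080°; wrapped into (−180°, 180°]: -15.2920°.
Δφ = 38.2779 − -58.7377 = 97.0156°.
a = sin²(Δφ/2) + cos φ₁ · cos φ₂ · sin²(Δλ/2) = 0.568282.
c = 2·atan2(√a, √(1−a)) = 1.70779 rad → d = 6371·c ≈ 10880.32 km ≈ 5874.90 nmi.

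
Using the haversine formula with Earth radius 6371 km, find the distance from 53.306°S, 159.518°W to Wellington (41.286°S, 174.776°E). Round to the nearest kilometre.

Δλ = 174.776 − -159.518 = 334.294°; wrapped into (−180°, 180°]: -25.706°.
Δφ = -41.286 − -53.306 = 12.020°.
a = sin²(Δφ/2) + cos φ₁ · cos φ₂ · sin²(Δλ/2) = 0.033181.
c = 2·atan2(√a, √(1−a)) = 0.36636 rad → d = 6371·c ≈ 2334.08 km.

2334 km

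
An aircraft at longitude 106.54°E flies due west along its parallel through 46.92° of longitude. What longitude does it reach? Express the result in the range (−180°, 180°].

Start at +106.54°; shift −46.92° → +59.62°.
+59.62° already lies in (−180°, 180°].

59.62°E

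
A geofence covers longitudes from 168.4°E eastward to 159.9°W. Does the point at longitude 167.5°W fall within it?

Band width going east from +168.4° to -159.9°: ((-159.9 − 168.4) mod 360) = 31.7°.
Offset of -167.5° east of the west edge: ((-167.5 − 168.4) mod 360) = 24.1°.
24.1° ≤ 31.7° ⇒ inside.

Yes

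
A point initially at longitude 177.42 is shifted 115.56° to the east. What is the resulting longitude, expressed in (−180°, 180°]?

-67.02°

Start at +177.42°; shift +115.56° → +292.98°.
+292.98° lies outside (−180°, 180°]; subtract 360° → -67.02°.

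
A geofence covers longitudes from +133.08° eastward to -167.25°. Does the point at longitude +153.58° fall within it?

Band width going east from +133.08° to -167.25°: ((-167.25 − 133.08) mod 360) = 59.67°.
Offset of +153.58° east of the west edge: ((153.58 − 133.08) mod 360) = 20.50°.
20.50° ≤ 59.67° ⇒ inside.

Yes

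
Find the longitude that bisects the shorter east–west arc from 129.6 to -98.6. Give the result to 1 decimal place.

Signed shortest Δλ from +129.6° to -98.6° is +131.8°.
Midpoint longitude = +129.6° + (+131.8°)/2 = +129.6° + 65.9° = +195.5°.
Normalise into (−180°, 180°]: -164.5°.
(The naïve average (+129.6 + -98.6)/2 = 15.5° is on the wrong side of the globe.)

-164.5°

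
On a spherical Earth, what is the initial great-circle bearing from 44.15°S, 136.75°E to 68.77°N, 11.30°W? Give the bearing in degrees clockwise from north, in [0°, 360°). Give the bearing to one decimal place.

Δλ = -11.30 − 136.75 = -148.05°.
θ = atan2( sin Δλ · cos φ₂ , cos φ₁ · sin φ₂ − sin φ₁ · cos φ₂ · cos Δλ )
  = atan2(-0.19162, 0.45481) = -22.847° → normalised to [0°, 360°): 337.153°.

337.2°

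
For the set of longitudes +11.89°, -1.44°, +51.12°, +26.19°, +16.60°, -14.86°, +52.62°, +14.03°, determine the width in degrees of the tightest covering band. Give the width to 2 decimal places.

67.48°

Sort the longitudes: -14.86°, -1.44°, +11.89°, +14.03°, +16.60°, +26.19°, +51.12°, +52.62°.
Eastward gaps between consecutive values (wrapping around): 13.42°, 13.33°, 2.14°, 2.57°, 9.59°, 24.93°, 1.50°, 292.52°.
Largest gap = 292.52° ⇒ minimal covering band is its complement: 360° − 292.52° = 67.48°.
Band runs from -14.86° eastward to +52.62°.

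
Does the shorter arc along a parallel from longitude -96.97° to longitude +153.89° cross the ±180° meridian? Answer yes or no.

Naïve |153.89 − -96.97| = 250.86° > 180°, so the shorter arc goes the other way round — across 180°.
Signed shortest Δλ = ((153.89 − -96.97 + 180) mod 360) − 180 = -109.14°.
Going west by 109.14° from -96.97° passes through 180° before reaching +153.89°.

Yes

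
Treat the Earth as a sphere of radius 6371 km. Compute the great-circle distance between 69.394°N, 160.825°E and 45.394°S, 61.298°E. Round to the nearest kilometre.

15013 km

Δλ = 61.298 − 160.825 = -99.527°.
Δφ = -45.394 − 69.394 = -114.788°.
a = sin²(Δφ/2) + cos φ₁ · cos φ₂ · sin²(Δλ/2) = 0.853654.
c = 2·atan2(√a, √(1−a)) = 2.35648 rad → d = 6371·c ≈ 15013.13 km.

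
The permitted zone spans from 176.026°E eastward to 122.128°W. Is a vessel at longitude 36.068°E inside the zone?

No

Band width going east from +176.026° to -122.128°: ((-122.128 − 176.026) mod 360) = 61.846°.
Offset of +36.068° east of the west edge: ((36.068 − 176.026) mod 360) = 220.042°.
220.042° > 61.846° ⇒ outside.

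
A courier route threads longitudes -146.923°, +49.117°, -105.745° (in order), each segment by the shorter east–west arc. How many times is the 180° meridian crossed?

Leg 1: -146.923° → +49.117°, shortest Δλ = -163.96° (west) — crosses 180°.
Leg 2: +49.117° → -105.745°, shortest Δλ = -154.862° (west) — does not cross 180°.
Total crossings: 1.

1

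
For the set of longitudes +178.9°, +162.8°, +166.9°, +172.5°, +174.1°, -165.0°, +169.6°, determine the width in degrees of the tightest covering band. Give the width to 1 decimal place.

Sort the longitudes: -165.0°, +162.8°, +166.9°, +169.6°, +172.5°, +174.1°, +178.9°.
Eastward gaps between consecutive values (wrapping around): 327.8°, 4.1°, 2.7°, 2.9°, 1.6°, 4.8°, 16.1°.
Largest gap = 327.8° ⇒ minimal covering band is its complement: 360° − 327.8° = 32.2°.
Band runs from +162.8° eastward to -165.0°, crossing the antimeridian.

32.2°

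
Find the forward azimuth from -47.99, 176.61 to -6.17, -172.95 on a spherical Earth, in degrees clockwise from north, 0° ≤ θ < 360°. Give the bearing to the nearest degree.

Δλ = -172.95 − 176.61 = -349.56°; wrapped into (−180°, 180°]: 10.44°.
θ = atan2( sin Δλ · cos φ₂ , cos φ₁ · sin φ₂ − sin φ₁ · cos φ₂ · cos Δλ )
  = atan2(0.18016, 0.65456) = 15.389° → normalised to [0°, 360°): 15.389°.

15°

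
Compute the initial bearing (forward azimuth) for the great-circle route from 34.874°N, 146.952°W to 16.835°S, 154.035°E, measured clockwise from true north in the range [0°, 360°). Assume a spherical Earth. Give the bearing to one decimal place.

237.7°

Δλ = 154.035 − -146.952 = 300.987°; wrapped into (−180°, 180°]: -59.013°.
θ = atan2( sin Δλ · cos φ₂ , cos φ₁ · sin φ₂ − sin φ₁ · cos φ₂ · cos Δλ )
  = atan2(-0.82054, -0.51936) = -122.332° → normalised to [0°, 360°): 237.668°.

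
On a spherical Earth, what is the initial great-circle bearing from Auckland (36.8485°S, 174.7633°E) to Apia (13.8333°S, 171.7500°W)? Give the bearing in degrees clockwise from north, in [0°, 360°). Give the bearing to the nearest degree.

31°

Δλ = -171.7500 − 174.7633 = -346.5133°; wrapped into (−180°, 180°]: 13.4867°.
θ = atan2( sin Δλ · cos φ₂ , cos φ₁ · sin φ₂ − sin φ₁ · cos φ₂ · cos Δλ )
  = atan2(0.22646, 0.37492) = 31.133° → normalised to [0°, 360°): 31.133°.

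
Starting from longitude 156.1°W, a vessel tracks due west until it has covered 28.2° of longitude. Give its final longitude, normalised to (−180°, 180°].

175.7°E

Start at -156.1°; shift −28.2° → -184.3°.
-184.3° lies outside (−180°, 180°]; add 360° → +175.7°.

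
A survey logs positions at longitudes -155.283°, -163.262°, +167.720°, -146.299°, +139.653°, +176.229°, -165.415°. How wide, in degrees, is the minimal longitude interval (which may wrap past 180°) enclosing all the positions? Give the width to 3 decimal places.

74.048°

Sort the longitudes: -165.415°, -163.262°, -155.283°, -146.299°, +139.653°, +167.720°, +176.229°.
Eastward gaps between consecutive values (wrapping around): 2.153°, 7.979°, 8.984°, 285.952°, 28.067°, 8.509°, 18.356°.
Largest gap = 285.952° ⇒ minimal covering band is its complement: 360° − 285.952° = 74.048°.
Band runs from +139.653° eastward to -146.299°, crossing the antimeridian.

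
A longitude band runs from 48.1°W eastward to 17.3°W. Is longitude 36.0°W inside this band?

Band width going east from -48.1° to -17.3°: ((-17.3 − -48.1) mod 360) = 30.8°.
Offset of -36.0° east of the west edge: ((-36.0 − -48.1) mod 360) = 12.1°.
12.1° ≤ 30.8° ⇒ inside.

Yes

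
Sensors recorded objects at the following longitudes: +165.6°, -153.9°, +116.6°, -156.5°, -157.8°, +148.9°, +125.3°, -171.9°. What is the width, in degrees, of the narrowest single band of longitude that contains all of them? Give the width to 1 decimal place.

89.5°

Sort the longitudes: -171.9°, -157.8°, -156.5°, -153.9°, +116.6°, +125.3°, +148.9°, +165.6°.
Eastward gaps between consecutive values (wrapping around): 14.1°, 1.3°, 2.6°, 270.5°, 8.7°, 23.6°, 16.7°, 22.5°.
Largest gap = 270.5° ⇒ minimal covering band is its complement: 360° − 270.5° = 89.5°.
Band runs from +116.6° eastward to -153.9°, crossing the antimeridian.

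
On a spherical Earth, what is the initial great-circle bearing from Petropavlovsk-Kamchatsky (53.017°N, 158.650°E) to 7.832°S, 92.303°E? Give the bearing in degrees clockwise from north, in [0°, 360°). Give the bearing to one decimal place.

246.2°

Δλ = 92.303 − 158.650 = -66.347°.
θ = atan2( sin Δλ · cos φ₂ , cos φ₁ · sin φ₂ − sin φ₁ · cos φ₂ · cos Δλ )
  = atan2(-0.90745, -0.39947) = -113.760° → normalised to [0°, 360°): 246.240°.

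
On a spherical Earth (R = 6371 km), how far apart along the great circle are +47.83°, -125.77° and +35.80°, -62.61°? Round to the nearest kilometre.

5249 km

Δλ = -62.61 − -125.77 = 63.16°.
Δφ = 35.80 − 47.83 = -12.03°.
a = sin²(Δφ/2) + cos φ₁ · cos φ₂ · sin²(Δλ/2) = 0.160308.
c = 2·atan2(√a, √(1−a)) = 0.82387 rad → d = 6371·c ≈ 5248.90 km.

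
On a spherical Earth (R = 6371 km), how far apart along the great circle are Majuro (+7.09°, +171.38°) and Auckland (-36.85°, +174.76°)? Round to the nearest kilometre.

4899 km

Δλ = 174.76 − 171.38 = 3.38°.
Δφ = -36.85 − 7.09 = -43.94°.
a = sin²(Δφ/2) + cos φ₁ · cos φ₂ · sin²(Δλ/2) = 0.140657.
c = 2·atan2(√a, √(1−a)) = 0.76889 rad → d = 6371·c ≈ 4898.57 km.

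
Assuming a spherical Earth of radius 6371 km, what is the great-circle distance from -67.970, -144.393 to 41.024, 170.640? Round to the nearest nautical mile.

Δλ = 170.640 − -144.393 = 315.033°; wrapped into (−180°, 180°]: -44.967°.
Δφ = 41.024 − -67.970 = 108.994°.
a = sin²(Δφ/2) + cos φ₁ · cos φ₂ · sin²(Δλ/2) = 0.704119.
c = 2·atan2(√a, √(1−a)) = 1.99132 rad → d = 6371·c ≈ 12686.69 km ≈ 6850.27 nmi.

6850 nmi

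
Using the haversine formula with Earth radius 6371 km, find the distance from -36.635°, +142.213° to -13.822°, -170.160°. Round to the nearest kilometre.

5349 km

Δλ = -170.160 − 142.213 = -312.373°; wrapped into (−180°, 180°]: 47.627°.
Δφ = -13.822 − -36.635 = 22.813°.
a = sin²(Δφ/2) + cos φ₁ · cos φ₂ · sin²(Δλ/2) = 0.166142.
c = 2·atan2(√a, √(1−a)) = 0.83966 rad → d = 6371·c ≈ 5349.48 km.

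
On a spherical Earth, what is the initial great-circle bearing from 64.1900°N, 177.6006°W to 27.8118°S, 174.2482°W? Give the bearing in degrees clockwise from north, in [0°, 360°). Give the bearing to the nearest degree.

Δλ = -174.2482 − -177.6006 = 3.3524°.
θ = atan2( sin Δλ · cos φ₂ , cos φ₁ · sin φ₂ − sin φ₁ · cos φ₂ · cos Δλ )
  = atan2(0.05172, -0.99803) = 177.033° → normalised to [0°, 360°): 177.033°.

177°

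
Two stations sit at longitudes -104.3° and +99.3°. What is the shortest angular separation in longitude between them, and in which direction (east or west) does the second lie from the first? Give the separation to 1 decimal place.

Raw difference: 99.3 − -104.3 = 203.6°.
Normalise into (−180°, 180°]: 203.6° − 360° = -156.4°.
Negative ⇒ the second point lies to the west; separation 156.4°.

156.4° west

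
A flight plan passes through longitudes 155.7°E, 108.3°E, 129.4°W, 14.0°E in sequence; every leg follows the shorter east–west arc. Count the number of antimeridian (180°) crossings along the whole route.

1

Leg 1: +155.7° → +108.3°, shortest Δλ = -47.4° (west) — does not cross 180°.
Leg 2: +108.3° → -129.4°, shortest Δλ = 122.3° (east) — crosses 180°.
Leg 3: -129.4° → +14.0°, shortest Δλ = 143.4° (east) — does not cross 180°.
Total crossings: 1.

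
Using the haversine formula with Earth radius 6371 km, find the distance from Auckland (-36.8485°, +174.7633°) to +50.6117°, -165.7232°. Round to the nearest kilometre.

9911 km

Δλ = -165.7232 − 174.7633 = -340.4865°; wrapped into (−180°, 180°]: 19.5135°.
Δφ = 50.6117 − -36.8485 = 87.4602°.
a = sin²(Δφ/2) + cos φ₁ · cos φ₂ · sin²(Δλ/2) = 0.492427.
c = 2·atan2(√a, √(1−a)) = 1.55565 rad → d = 6371·c ≈ 9911.04 km.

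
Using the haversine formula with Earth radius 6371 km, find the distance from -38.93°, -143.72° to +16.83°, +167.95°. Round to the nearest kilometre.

7979 km

Δλ = 167.95 − -143.72 = 311.67°; wrapped into (−180°, 180°]: -48.33°.
Δφ = 16.83 − -38.93 = 55.76°.
a = sin²(Δφ/2) + cos φ₁ · cos φ₂ · sin²(Δλ/2) = 0.343449.
c = 2·atan2(√a, √(1−a)) = 1.25234 rad → d = 6371·c ≈ 7978.65 km.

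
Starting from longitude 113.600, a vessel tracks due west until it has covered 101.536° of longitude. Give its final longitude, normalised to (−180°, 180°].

+12.064°

Start at +113.600°; shift −101.536° → +12.064°.
+12.064° already lies in (−180°, 180°].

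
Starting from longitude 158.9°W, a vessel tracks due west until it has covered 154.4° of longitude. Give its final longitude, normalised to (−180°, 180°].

Start at -158.9°; shift −154.4° → -313.3°.
-313.3° lies outside (−180°, 180°]; add 360° → +46.7°.

46.7°E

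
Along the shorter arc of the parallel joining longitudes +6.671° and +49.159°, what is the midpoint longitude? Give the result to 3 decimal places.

+27.915°

Signed shortest Δλ from +6.671° to +49.159° is +42.488°.
Midpoint longitude = +6.671° + (+42.488°)/2 = +6.671° + 21.244° = +27.915°.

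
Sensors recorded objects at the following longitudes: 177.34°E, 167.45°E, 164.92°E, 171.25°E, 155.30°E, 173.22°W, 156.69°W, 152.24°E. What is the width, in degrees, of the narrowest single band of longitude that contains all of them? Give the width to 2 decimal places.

Sort the longitudes: -173.22°, -156.69°, +152.24°, +155.30°, +164.92°, +167.45°, +171.25°, +177.34°.
Eastward gaps between consecutive values (wrapping around): 16.53°, 308.93°, 3.06°, 9.62°, 2.53°, 3.80°, 6.09°, 9.44°.
Largest gap = 308.93° ⇒ minimal covering band is its complement: 360° − 308.93° = 51.07°.
Band runs from +152.24° eastward to -156.69°, crossing the antimeridian.

51.07°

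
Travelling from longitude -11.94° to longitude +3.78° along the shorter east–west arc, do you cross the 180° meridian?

Signed shortest Δλ = ((3.78 − -11.94 + 180) mod 360) − 180 = 15.72°.
Going east by 15.72° from -11.94° reaches +3.78° without touching 180°.

No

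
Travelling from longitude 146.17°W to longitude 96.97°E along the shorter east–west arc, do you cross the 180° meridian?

Yes

Naïve |96.97 − -146.17| = 243.14° > 180°, so the shorter arc goes the other way round — across 180°.
Signed shortest Δλ = ((96.97 − -146.17 + 180) mod 360) − 180 = -116.86°.
Going west by 116.86° from -146.17° passes through 180° before reaching +96.97°.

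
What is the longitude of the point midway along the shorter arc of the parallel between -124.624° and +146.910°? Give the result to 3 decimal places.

Signed shortest Δλ from -124.624° to +146.910° is -88.466°.
Midpoint longitude = -124.624° + (-88.466°)/2 = -124.624° − 44.233° = -168.857°.
(The naïve average (-124.624 + +146.910)/2 = 11.143° is on the wrong side of the globe.)

-168.857°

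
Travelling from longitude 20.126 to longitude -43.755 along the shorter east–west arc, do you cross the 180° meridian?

No

Signed shortest Δλ = ((-43.755 − 20.126 + 180) mod 360) − 180 = -63.881°.
Going west by 63.881° from +20.126° reaches -43.755° without touching 180°.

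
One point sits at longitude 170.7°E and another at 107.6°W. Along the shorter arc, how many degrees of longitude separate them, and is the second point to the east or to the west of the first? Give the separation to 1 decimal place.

81.7° east

Raw difference: -107.6 − 170.7 = -278.3°.
Normalise into (−180°, 180°]: -278.3° + 360° = 81.7°.
Positive ⇒ the second point lies to the east; separation 81.7°.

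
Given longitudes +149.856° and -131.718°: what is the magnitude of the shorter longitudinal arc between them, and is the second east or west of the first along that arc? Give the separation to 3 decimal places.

Raw difference: -131.718 − 149.856 = -281.574°.
Normalise into (−180°, 180°]: -281.574° + 360° = 78.426°.
Positive ⇒ the second point lies to the east; separation 78.426°.

78.426° east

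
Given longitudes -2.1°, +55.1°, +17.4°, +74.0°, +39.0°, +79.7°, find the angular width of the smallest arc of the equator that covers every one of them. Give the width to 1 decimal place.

Sort the longitudes: -2.1°, +17.4°, +39.0°, +55.1°, +74.0°, +79.7°.
Eastward gaps between consecutive values (wrapping around): 19.5°, 21.6°, 16.1°, 18.9°, 5.7°, 278.2°.
Largest gap = 278.2° ⇒ minimal covering band is its complement: 360° − 278.2° = 81.8°.
Band runs from -2.1° eastward to +79.7°.

81.8°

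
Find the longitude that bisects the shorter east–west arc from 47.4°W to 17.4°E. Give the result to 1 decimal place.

15.0°W

Signed shortest Δλ from -47.4° to +17.4° is +64.8°.
Midpoint longitude = -47.4° + (+64.8°)/2 = -47.4° + 32.4° = -15.0°.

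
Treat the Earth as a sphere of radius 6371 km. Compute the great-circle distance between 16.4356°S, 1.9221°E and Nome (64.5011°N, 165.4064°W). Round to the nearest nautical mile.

7875 nmi

Δλ = -165.4064 − 1.9221 = -167.3285°.
Δφ = 64.5011 − -16.4356 = 80.9367°.
a = sin²(Δφ/2) + cos φ₁ · cos φ₂ · sin²(Δλ/2) = 0.829112.
c = 2·atan2(√a, √(1−a)) = 2.28925 rad → d = 6371·c ≈ 14584.83 km ≈ 7875.18 nmi.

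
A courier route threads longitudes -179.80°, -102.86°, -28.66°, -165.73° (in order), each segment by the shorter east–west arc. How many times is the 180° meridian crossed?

Leg 1: -179.80° → -102.86°, shortest Δλ = 76.94° (east) — does not cross 180°.
Leg 2: -102.86° → -28.66°, shortest Δλ = 74.2° (east) — does not cross 180°.
Leg 3: -28.66° → -165.73°, shortest Δλ = -137.07° (west) — does not cross 180°.
Total crossings: 0.

0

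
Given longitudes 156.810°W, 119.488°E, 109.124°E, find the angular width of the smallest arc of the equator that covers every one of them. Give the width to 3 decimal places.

94.066°

Sort the longitudes: -156.810°, +109.124°, +119.488°.
Eastward gaps between consecutive values (wrapping around): 265.934°, 10.364°, 83.702°.
Largest gap = 265.934° ⇒ minimal covering band is its complement: 360° − 265.934° = 94.066°.
Band runs from +109.124° eastward to -156.810°, crossing the antimeridian.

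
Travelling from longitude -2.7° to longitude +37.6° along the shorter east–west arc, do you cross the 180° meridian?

Signed shortest Δλ = ((37.6 − -2.7 + 180) mod 360) − 180 = 40.3°.
Going east by 40.3° from -2.7° reaches +37.6° without touching 180°.

No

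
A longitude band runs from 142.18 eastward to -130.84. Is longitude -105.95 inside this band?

No

Band width going east from +142.18° to -130.84°: ((-130.84 − 142.18) mod 360) = 86.98°.
Offset of -105.95° east of the west edge: ((-105.95 − 142.18) mod 360) = 111.87°.
111.87° > 86.98° ⇒ outside.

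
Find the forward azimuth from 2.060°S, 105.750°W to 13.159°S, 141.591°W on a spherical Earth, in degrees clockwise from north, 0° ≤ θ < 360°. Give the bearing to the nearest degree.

Δλ = -141.591 − -105.750 = -35.841°.
θ = atan2( sin Δλ · cos φ₂ , cos φ₁ · sin φ₂ − sin φ₁ · cos φ₂ · cos Δλ )
  = atan2(-0.57016, -0.19913) = -109.252° → normalised to [0°, 360°): 250.748°.

251°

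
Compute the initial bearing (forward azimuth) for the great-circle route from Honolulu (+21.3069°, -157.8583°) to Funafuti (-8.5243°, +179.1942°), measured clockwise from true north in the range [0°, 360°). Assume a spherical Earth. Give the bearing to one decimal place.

Δλ = 179.1942 − -157.8583 = 337.0525°; wrapped into (−180°, 180°]: -22.9475°.
θ = atan2( sin Δλ · cos φ₂ , cos φ₁ · sin φ₂ − sin φ₁ · cos φ₂ · cos Δλ )
  = atan2(-0.38558, -0.46901) = -140.576° → normalised to [0°, 360°): 219.424°.

219.4°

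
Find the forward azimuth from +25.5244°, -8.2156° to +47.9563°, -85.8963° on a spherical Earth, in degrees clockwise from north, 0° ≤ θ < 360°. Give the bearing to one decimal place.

312.9°

Δλ = -85.8963 − -8.2156 = -77.6807°.
θ = atan2( sin Δλ · cos φ₂ , cos φ₁ · sin φ₂ − sin φ₁ · cos φ₂ · cos Δλ )
  = atan2(-0.65428, 0.60859) = -47.072° → normalised to [0°, 360°): 312.928°.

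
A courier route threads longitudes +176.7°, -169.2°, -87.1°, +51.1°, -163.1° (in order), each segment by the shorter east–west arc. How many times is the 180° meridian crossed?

Leg 1: +176.7° → -169.2°, shortest Δλ = 14.1° (east) — crosses 180°.
Leg 2: -169.2° → -87.1°, shortest Δλ = 82.1° (east) — does not cross 180°.
Leg 3: -87.1° → +51.1°, shortest Δλ = 138.2° (east) — does not cross 180°.
Leg 4: +51.1° → -163.1°, shortest Δλ = 145.8° (east) — crosses 180°.
Total crossings: 2.

2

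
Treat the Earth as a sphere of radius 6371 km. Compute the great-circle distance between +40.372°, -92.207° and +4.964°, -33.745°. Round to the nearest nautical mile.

3786 nmi

Δλ = -33.745 − -92.207 = 58.462°.
Δφ = 4.964 − 40.372 = -35.408°.
a = sin²(Δφ/2) + cos φ₁ · cos φ₂ · sin²(Δλ/2) = 0.273473.
c = 2·atan2(√a, √(1−a)) = 1.10061 rad → d = 6371·c ≈ 7011.98 km ≈ 3786.16 nmi.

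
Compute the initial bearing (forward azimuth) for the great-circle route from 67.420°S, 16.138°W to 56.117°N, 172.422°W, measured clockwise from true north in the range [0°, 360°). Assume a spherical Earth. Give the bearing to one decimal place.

Δλ = -172.422 − -16.138 = -156.284°.
θ = atan2( sin Δλ · cos φ₂ , cos φ₁ · sin φ₂ − sin φ₁ · cos φ₂ · cos Δλ )
  = atan2(-0.22423, -0.15253) = -124.225° → normalised to [0°, 360°): 235.775°.

235.8°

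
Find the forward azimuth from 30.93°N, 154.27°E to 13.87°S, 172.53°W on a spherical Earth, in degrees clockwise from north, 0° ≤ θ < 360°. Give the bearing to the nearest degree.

140°

Δλ = -172.53 − 154.27 = -326.80°; wrapped into (−180°, 180°]: 33.20°.
θ = atan2( sin Δλ · cos φ₂ , cos φ₁ · sin φ₂ − sin φ₁ · cos φ₂ · cos Δλ )
  = atan2(0.53160, -0.62318) = 139.534° → normalised to [0°, 360°): 139.534°.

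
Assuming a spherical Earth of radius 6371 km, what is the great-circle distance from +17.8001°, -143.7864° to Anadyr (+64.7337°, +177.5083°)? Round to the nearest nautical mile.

Δλ = 177.5083 − -143.7864 = 321.2947°; wrapped into (−180°, 180°]: -38.7053°.
Δφ = 64.7337 − 17.8001 = 46.9336°.
a = sin²(Δφ/2) + cos φ₁ · cos φ₂ · sin²(Δλ/2) = 0.203205.
c = 2·atan2(√a, √(1−a)) = 0.93528 rad → d = 6371·c ≈ 5958.69 km ≈ 3217.44 nmi.

3217 nmi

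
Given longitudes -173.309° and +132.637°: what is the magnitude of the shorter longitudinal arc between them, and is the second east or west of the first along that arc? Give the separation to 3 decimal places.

Raw difference: 132.637 − -173.309 = 305.946°.
Normalise into (−180°, 180°]: 305.946° − 360° = -54.054°.
Negative ⇒ the second point lies to the west; separation 54.054°.

54.054° west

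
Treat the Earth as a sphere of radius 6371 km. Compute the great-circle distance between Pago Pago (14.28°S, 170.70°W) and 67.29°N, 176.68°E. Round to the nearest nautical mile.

Δλ = 176.68 − -170.70 = 347.38°; wrapped into (−180°, 180°]: -12.62°.
Δφ = 67.29 − -14.28 = 81.57°.
a = sin²(Δφ/2) + cos φ₁ · cos φ₂ · sin²(Δλ/2) = 0.431219.
c = 2·atan2(√a, √(1−a)) = 1.43280 rad → d = 6371·c ≈ 9128.35 km ≈ 4928.91 nmi.

4929 nmi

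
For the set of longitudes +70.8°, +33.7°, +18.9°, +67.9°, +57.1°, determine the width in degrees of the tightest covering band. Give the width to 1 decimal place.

Sort the longitudes: +18.9°, +33.7°, +57.1°, +67.9°, +70.8°.
Eastward gaps between consecutive values (wrapping around): 14.8°, 23.4°, 10.8°, 2.9°, 308.1°.
Largest gap = 308.1° ⇒ minimal covering band is its complement: 360° − 308.1° = 51.9°.
Band runs from +18.9° eastward to +70.8°.

51.9°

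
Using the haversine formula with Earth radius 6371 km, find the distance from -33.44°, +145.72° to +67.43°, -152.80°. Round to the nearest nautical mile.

6656 nmi

Δλ = -152.80 − 145.72 = -298.52°; wrapped into (−180°, 180°]: 61.48°.
Δφ = 67.43 − -33.44 = 100.87°.
a = sin²(Δφ/2) + cos φ₁ · cos φ₂ · sin²(Δλ/2) = 0.677969.
c = 2·atan2(√a, √(1−a)) = 1.93471 rad → d = 6371·c ≈ 12326.06 km ≈ 6655.54 nmi.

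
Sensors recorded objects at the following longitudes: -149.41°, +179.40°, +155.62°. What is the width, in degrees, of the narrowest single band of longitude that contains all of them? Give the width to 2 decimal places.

Sort the longitudes: -149.41°, +155.62°, +179.40°.
Eastward gaps between consecutive values (wrapping around): 305.03°, 23.78°, 31.19°.
Largest gap = 305.03° ⇒ minimal covering band is its complement: 360° − 305.03° = 54.97°.
Band runs from +155.62° eastward to -149.41°, crossing the antimeridian.

54.97°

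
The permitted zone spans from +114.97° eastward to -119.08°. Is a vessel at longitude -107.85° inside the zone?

No

Band width going east from +114.97° to -119.08°: ((-119.08 − 114.97) mod 360) = 125.95°.
Offset of -107.85° east of the west edge: ((-107.85 − 114.97) mod 360) = 137.18°.
137.18° > 125.95° ⇒ outside.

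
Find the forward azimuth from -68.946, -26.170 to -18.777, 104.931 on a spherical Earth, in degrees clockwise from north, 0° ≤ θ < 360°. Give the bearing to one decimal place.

134.3°

Δλ = 104.931 − -26.170 = 131.101°.
θ = atan2( sin Δλ · cos φ₂ , cos φ₁ · sin φ₂ − sin φ₁ · cos φ₂ · cos Δλ )
  = atan2(0.71345, -0.69649) = 134.311° → normalised to [0°, 360°): 134.311°.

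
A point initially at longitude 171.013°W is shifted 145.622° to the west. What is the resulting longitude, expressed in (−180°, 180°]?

Start at -171.013°; shift −145.622° → -316.635°.
-316.635° lies outside (−180°, 180°]; add 360° → +43.365°.

43.365°E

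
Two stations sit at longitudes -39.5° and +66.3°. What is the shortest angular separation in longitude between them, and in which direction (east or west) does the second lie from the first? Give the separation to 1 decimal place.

Raw difference: 66.3 − -39.5 = 105.8°.
Normalise into (−180°, 180°]: 105.8° stays 105.8°.
Positive ⇒ the second point lies to the east; separation 105.8°.

105.8° east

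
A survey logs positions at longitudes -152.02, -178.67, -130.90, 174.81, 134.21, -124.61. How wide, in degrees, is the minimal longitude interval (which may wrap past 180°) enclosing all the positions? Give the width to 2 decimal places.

Sort the longitudes: -178.67°, -152.02°, -130.90°, -124.61°, +134.21°, +174.81°.
Eastward gaps between consecutive values (wrapping around): 26.65°, 21.12°, 6.29°, 258.82°, 40.60°, 6.52°.
Largest gap = 258.82° ⇒ minimal covering band is its complement: 360° − 258.82° = 101.18°.
Band runs from +134.21° eastward to -124.61°, crossing the antimeridian.

101.18°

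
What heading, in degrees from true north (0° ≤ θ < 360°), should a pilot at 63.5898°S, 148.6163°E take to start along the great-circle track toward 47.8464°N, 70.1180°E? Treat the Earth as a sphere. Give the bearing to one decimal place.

304.4°

Δλ = 70.1180 − 148.6163 = -78.4983°.
θ = atan2( sin Δλ · cos φ₂ , cos φ₁ · sin φ₂ − sin φ₁ · cos φ₂ · cos Δλ )
  = atan2(-0.65764, 0.44960) = -55.641° → normalised to [0°, 360°): 304.359°.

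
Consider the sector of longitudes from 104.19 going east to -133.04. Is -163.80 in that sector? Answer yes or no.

Band width going east from +104.19° to -133.04°: ((-133.04 − 104.19) mod 360) = 122.77°.
Offset of -163.80° east of the west edge: ((-163.80 − 104.19) mod 360) = 92.01°.
92.01° ≤ 122.77° ⇒ inside.

Yes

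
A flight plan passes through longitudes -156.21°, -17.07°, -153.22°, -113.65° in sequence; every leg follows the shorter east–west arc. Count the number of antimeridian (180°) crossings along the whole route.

Leg 1: -156.21° → -17.07°, shortest Δλ = 139.14° (east) — does not cross 180°.
Leg 2: -17.07° → -153.22°, shortest Δλ = -136.15° (west) — does not cross 180°.
Leg 3: -153.22° → -113.65°, shortest Δλ = 39.57° (east) — does not cross 180°.
Total crossings: 0.

0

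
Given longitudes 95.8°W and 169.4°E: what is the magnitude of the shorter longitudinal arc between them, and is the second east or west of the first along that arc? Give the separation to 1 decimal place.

94.8° west

Raw difference: 169.4 − -95.8 = 265.2°.
Normalise into (−180°, 180°]: 265.2° − 360° = -94.8°.
Negative ⇒ the second point lies to the west; separation 94.8°.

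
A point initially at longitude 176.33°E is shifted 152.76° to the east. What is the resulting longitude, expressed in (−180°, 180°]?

Start at +176.33°; shift +152.76° → +329.09°.
+329.09° lies outside (−180°, 180°]; subtract 360° → -30.91°.

30.91°W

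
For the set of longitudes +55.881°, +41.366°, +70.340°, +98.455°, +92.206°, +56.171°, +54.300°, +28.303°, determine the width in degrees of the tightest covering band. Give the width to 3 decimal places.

Sort the longitudes: +28.303°, +41.366°, +54.300°, +55.881°, +56.171°, +70.340°, +92.206°, +98.455°.
Eastward gaps between consecutive values (wrapping around): 13.063°, 12.934°, 1.581°, 0.290°, 14.169°, 21.866°, 6.249°, 289.848°.
Largest gap = 289.848° ⇒ minimal covering band is its complement: 360° − 289.848° = 70.152°.
Band runs from +28.303° eastward to +98.455°.

70.152°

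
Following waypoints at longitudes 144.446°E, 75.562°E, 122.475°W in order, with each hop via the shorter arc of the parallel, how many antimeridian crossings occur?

Leg 1: +144.446° → +75.562°, shortest Δλ = -68.884° (west) — does not cross 180°.
Leg 2: +75.562° → -122.475°, shortest Δλ = 161.963° (east) — crosses 180°.
Total crossings: 1.

1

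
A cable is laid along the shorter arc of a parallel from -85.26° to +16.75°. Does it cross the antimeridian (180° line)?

No

Signed shortest Δλ = ((16.75 − -85.26 + 180) mod 360) − 180 = 102.01°.
Going east by 102.01° from -85.26° reaches +16.75° without touching 180°.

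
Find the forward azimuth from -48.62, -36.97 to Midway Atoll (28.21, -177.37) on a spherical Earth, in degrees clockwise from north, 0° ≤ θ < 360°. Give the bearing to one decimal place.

250.7°

Δλ = -177.37 − -36.97 = -140.40°.
θ = atan2( sin Δλ · cos φ₂ , cos φ₁ · sin φ₂ − sin φ₁ · cos φ₂ · cos Δλ )
  = atan2(-0.56171, -0.19700) = -109.326° → normalised to [0°, 360°): 250.674°.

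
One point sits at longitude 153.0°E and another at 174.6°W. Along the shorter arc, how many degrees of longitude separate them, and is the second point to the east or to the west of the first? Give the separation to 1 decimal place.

Raw difference: -174.6 − 153.0 = -327.6°.
Normalise into (−180°, 180°]: -327.6° + 360° = 32.4°.
Positive ⇒ the second point lies to the east; separation 32.4°.

32.4° east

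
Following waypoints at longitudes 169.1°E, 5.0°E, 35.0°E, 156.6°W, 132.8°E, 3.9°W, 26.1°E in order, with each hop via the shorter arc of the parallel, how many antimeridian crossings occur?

2

Leg 1: +169.1° → +5.0°, shortest Δλ = -164.1° (west) — does not cross 180°.
Leg 2: +5.0° → +35.0°, shortest Δλ = 30.0° (east) — does not cross 180°.
Leg 3: +35.0° → -156.6°, shortest Δλ = 168.4° (east) — crosses 180°.
Leg 4: -156.6° → +132.8°, shortest Δλ = -70.6° (west) — crosses 180°.
Leg 5: +132.8° → -3.9°, shortest Δλ = -136.7° (west) — does not cross 180°.
Leg 6: -3.9° → +26.1°, shortest Δλ = 30.0° (east) — does not cross 180°.
Total crossings: 2.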